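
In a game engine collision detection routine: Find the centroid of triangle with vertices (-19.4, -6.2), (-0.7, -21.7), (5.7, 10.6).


Centroid = ((x_A+x_B+x_C)/3, (y_A+y_B+y_C)/3)
= (((-19.4)+(-0.7)+5.7)/3, ((-6.2)+(-21.7)+10.6)/3)
= (-4.8, -5.7667)

(-4.8, -5.7667)


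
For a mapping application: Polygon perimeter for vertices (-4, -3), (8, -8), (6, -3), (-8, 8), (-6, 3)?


Sides: (-4, -3)->(8, -8): sqrt(169) = 13, (8, -8)->(6, -3): sqrt(29) = 5.385165, (6, -3)->(-8, 8): sqrt(317) = 17.804494, (-8, 8)->(-6, 3): sqrt(29) = 5.385165, (-6, 3)->(-4, -3): sqrt(40) = 6.324555
Sum = 47.899379
Perimeter = 47.8994

47.8994


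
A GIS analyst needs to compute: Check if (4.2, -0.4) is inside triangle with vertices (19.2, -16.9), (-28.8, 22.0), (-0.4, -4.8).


Cross products: AB x AP = -208.5, BC x BP = 248.24, CA x CP = 141.9
All same sign? no

No, outside


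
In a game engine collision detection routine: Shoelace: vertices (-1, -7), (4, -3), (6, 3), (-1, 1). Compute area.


Shoelace sum: ((-1)*(-3) - 4*(-7)) + (4*3 - 6*(-3)) + (6*1 - (-1)*3) + ((-1)*(-7) - (-1)*1)
= 78
Area = |78|/2 = 39

39


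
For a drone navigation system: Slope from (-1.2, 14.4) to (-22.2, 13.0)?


slope = (y2-y1)/(x2-x1) = (13-14.4)/((-22.2)-(-1.2)) = (-1.4)/(-21) = 0.0667

0.0667


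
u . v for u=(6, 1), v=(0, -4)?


u . v = u_x*v_x + u_y*v_y = 6*0 + 1*(-4)
= 0 + (-4) = -4

-4


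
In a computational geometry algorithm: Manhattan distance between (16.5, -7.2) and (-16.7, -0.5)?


|16.5-(-16.7)| + |(-7.2)-(-0.5)| = 33.2 + 6.7 = 39.9

39.9


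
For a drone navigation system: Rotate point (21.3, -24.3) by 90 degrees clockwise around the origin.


90° CW: (x,y) -> (y, -x)
(21.3,-24.3) -> (-24.3, -21.3)

(-24.3, -21.3)


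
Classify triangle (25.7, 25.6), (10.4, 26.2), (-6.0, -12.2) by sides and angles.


Side lengths squared: AB^2=234.45, BC^2=1743.52, CA^2=2433.73
Sorted: [234.45, 1743.52, 2433.73]
By sides: Scalene, By angles: Obtuse

Scalene, Obtuse


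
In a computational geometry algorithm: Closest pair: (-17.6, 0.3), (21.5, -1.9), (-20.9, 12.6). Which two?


d(P0,P1) = 39.1618, d(P0,P2) = 12.735, d(P1,P2) = 44.8108
Closest: P0 and P2

Closest pair: (-17.6, 0.3) and (-20.9, 12.6), distance = 12.735


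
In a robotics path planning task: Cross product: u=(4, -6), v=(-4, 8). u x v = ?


u x v = u_x*v_y - u_y*v_x = 4*8 - (-6)*(-4)
= 32 - 24 = 8

8


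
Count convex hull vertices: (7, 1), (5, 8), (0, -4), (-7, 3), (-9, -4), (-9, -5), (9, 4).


Convex hull vertices (CCW): (-9, -5), (0, -4), (7, 1), (9, 4), (5, 8), (-7, 3), (-9, -4)
Count = 7

7


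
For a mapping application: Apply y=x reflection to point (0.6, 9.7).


Reflection over y=x: (x,y) -> (y,x)
(0.6, 9.7) -> (9.7, 0.6)

(9.7, 0.6)


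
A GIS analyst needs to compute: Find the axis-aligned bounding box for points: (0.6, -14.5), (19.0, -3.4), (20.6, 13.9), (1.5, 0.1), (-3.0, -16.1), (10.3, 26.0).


x range: [-3, 20.6]
y range: [-16.1, 26]
Bounding box: (-3,-16.1) to (20.6,26)

(-3,-16.1) to (20.6,26)


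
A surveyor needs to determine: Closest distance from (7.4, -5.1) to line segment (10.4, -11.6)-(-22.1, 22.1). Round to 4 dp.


Project P onto AB: t = 0.1444 (clamped to [0,1])
Closest point on segment: (5.7065, -6.7332)
Distance: 2.3527

2.3527


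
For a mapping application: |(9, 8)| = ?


|u| = sqrt(9^2 + 8^2) = sqrt(145) = 12.0416

12.0416


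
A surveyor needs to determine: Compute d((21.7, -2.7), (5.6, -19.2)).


dx=-16.1, dy=-16.5
d^2 = (-16.1)^2 + (-16.5)^2 = 531.46
d = sqrt(531.46) = 23.0534

23.0534


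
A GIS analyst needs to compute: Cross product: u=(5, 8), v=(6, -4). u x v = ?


u x v = u_x*v_y - u_y*v_x = 5*(-4) - 8*6
= (-20) - 48 = -68

-68


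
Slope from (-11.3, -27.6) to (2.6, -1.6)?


slope = (y2-y1)/(x2-x1) = ((-1.6)-(-27.6))/(2.6-(-11.3)) = 26/13.9 = 1.8705

1.8705


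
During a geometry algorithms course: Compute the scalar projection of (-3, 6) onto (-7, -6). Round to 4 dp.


u.v = -15, |v| = sqrt(85) = 9.2195
Scalar projection = u.v / |v| = -15 / sqrt(85) = -1.627

-1.627


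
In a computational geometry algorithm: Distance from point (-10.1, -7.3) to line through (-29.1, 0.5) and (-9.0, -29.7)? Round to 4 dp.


|cross product| = 417.02
|line direction| = sqrt(1316.05) = 36.2774
Distance = 417.02/sqrt(1316.05) = 11.4953

11.4953


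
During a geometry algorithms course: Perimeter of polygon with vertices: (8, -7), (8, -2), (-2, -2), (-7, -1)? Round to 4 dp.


Sides: (8, -7)->(8, -2): sqrt(25) = 5, (8, -2)->(-2, -2): sqrt(100) = 10, (-2, -2)->(-7, -1): sqrt(26) = 5.09902, (-7, -1)->(8, -7): sqrt(261) = 16.155494
Sum = 36.254514
Perimeter = 36.2545

36.2545


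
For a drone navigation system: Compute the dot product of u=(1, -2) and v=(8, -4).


u . v = u_x*v_x + u_y*v_y = 1*8 + (-2)*(-4)
= 8 + 8 = 16

16


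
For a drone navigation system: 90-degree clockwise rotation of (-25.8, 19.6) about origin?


90° CW: (x,y) -> (y, -x)
(-25.8,19.6) -> (19.6, 25.8)

(19.6, 25.8)


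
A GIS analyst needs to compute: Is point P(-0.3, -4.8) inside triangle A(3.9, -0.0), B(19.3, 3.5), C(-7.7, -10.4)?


Cross products: AB x AP = -59.22, BC x BP = -48.34, CA x CP = -12
All same sign? yes

Yes, inside


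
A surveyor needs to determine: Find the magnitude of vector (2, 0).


|u| = sqrt(2^2 + 0^2) = sqrt(4) = 2

2


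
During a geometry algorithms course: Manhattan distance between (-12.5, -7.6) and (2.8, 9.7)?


|(-12.5)-2.8| + |(-7.6)-9.7| = 15.3 + 17.3 = 32.6

32.6


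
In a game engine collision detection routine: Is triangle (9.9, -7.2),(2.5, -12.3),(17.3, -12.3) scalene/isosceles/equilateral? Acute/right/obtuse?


Side lengths squared: AB^2=80.77, BC^2=219.04, CA^2=80.77
Sorted: [80.77, 80.77, 219.04]
By sides: Isosceles, By angles: Obtuse

Isosceles, Obtuse


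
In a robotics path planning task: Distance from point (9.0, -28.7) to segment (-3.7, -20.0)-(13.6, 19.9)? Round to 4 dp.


Project P onto AB: t = 0 (clamped to [0,1])
Closest point on segment: (-3.7, -20)
Distance: 15.3942

15.3942


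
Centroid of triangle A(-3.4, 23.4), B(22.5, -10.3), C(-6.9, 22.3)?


Centroid = ((x_A+x_B+x_C)/3, (y_A+y_B+y_C)/3)
= (((-3.4)+22.5+(-6.9))/3, (23.4+(-10.3)+22.3)/3)
= (4.0667, 11.8)

(4.0667, 11.8)


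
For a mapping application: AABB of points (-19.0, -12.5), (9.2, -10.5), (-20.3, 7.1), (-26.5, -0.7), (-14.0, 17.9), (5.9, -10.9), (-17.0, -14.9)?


x range: [-26.5, 9.2]
y range: [-14.9, 17.9]
Bounding box: (-26.5,-14.9) to (9.2,17.9)

(-26.5,-14.9) to (9.2,17.9)


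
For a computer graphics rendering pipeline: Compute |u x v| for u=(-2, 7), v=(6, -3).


|u x v| = |(-2)*(-3) - 7*6|
= |6 - 42| = 36

36


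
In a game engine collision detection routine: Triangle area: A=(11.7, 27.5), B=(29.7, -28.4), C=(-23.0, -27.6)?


Area = |x_A(y_B-y_C) + x_B(y_C-y_A) + x_C(y_A-y_B)|/2
= |(-9.36) + (-1636.47) + (-1285.7)|/2
= 2931.53/2 = 1465.765

1465.765


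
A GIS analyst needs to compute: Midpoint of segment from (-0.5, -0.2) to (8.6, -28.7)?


M = (((-0.5)+8.6)/2, ((-0.2)+(-28.7))/2)
= (4.05, -14.45)

(4.05, -14.45)


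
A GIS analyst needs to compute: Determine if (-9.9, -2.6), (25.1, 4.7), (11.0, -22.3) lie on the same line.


Cross product: (25.1-(-9.9))*((-22.3)-(-2.6)) - (4.7-(-2.6))*(11-(-9.9))
= -842.07

No, not collinear


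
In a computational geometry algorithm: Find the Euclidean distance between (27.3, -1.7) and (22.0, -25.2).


dx=-5.3, dy=-23.5
d^2 = (-5.3)^2 + (-23.5)^2 = 580.34
d = sqrt(580.34) = 24.0902

24.0902


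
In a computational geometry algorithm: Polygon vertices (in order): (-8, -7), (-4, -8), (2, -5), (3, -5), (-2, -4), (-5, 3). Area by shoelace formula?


Shoelace sum: ((-8)*(-8) - (-4)*(-7)) + ((-4)*(-5) - 2*(-8)) + (2*(-5) - 3*(-5)) + (3*(-4) - (-2)*(-5)) + ((-2)*3 - (-5)*(-4)) + ((-5)*(-7) - (-8)*3)
= 88
Area = |88|/2 = 44

44


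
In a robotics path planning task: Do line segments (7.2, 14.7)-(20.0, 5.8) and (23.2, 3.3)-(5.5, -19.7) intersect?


Cross products: d1=-569.78, d2=-117.85, d3=-3.52, d4=-455.45
d1*d2 < 0 and d3*d4 < 0? no

No, they don't intersect


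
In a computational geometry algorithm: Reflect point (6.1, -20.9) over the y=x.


Reflection over y=x: (x,y) -> (y,x)
(6.1, -20.9) -> (-20.9, 6.1)

(-20.9, 6.1)


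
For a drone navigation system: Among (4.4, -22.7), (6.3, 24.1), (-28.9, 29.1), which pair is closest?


d(P0,P1) = 46.8386, d(P0,P2) = 61.5803, d(P1,P2) = 35.5533
Closest: P1 and P2

Closest pair: (6.3, 24.1) and (-28.9, 29.1), distance = 35.5533


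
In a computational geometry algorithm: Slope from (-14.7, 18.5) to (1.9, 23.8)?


slope = (y2-y1)/(x2-x1) = (23.8-18.5)/(1.9-(-14.7)) = 5.3/16.6 = 0.3193

0.3193


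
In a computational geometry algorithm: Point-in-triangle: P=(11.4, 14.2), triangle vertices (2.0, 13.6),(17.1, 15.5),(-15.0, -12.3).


Cross products: AB x AP = -8.8, BC x BP = -116.73, CA x CP = -233.26
All same sign? yes

Yes, inside


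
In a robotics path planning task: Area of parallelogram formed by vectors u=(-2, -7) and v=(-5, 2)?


|u x v| = |(-2)*2 - (-7)*(-5)|
= |(-4) - 35| = 39

39


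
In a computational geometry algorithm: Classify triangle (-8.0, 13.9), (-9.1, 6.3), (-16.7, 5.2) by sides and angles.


Side lengths squared: AB^2=58.97, BC^2=58.97, CA^2=151.38
Sorted: [58.97, 58.97, 151.38]
By sides: Isosceles, By angles: Obtuse

Isosceles, Obtuse


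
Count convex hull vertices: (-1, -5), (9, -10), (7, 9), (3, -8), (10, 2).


Convex hull vertices (CCW): (-1, -5), (3, -8), (9, -10), (10, 2), (7, 9)
Count = 5

5


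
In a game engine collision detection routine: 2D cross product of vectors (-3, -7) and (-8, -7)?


u x v = u_x*v_y - u_y*v_x = (-3)*(-7) - (-7)*(-8)
= 21 - 56 = -35

-35


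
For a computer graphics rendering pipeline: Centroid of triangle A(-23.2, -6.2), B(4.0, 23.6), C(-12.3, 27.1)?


Centroid = ((x_A+x_B+x_C)/3, (y_A+y_B+y_C)/3)
= (((-23.2)+4+(-12.3))/3, ((-6.2)+23.6+27.1)/3)
= (-10.5, 14.8333)

(-10.5, 14.8333)


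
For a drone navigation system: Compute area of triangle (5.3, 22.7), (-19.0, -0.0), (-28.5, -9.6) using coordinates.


Area = |x_A(y_B-y_C) + x_B(y_C-y_A) + x_C(y_A-y_B)|/2
= |50.88 + 613.7 + (-646.95)|/2
= 17.63/2 = 8.815

8.815


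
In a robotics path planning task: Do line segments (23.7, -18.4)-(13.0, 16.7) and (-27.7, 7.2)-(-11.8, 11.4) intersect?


Cross products: d1=-622.92, d2=-19.89, d3=1530.22, d4=927.19
d1*d2 < 0 and d3*d4 < 0? no

No, they don't intersect


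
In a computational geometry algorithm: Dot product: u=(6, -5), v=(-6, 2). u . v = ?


u . v = u_x*v_x + u_y*v_y = 6*(-6) + (-5)*2
= (-36) + (-10) = -46

-46


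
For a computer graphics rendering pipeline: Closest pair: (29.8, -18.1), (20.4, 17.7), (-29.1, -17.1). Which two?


d(P0,P1) = 37.0135, d(P0,P2) = 58.9085, d(P1,P2) = 60.5086
Closest: P0 and P1

Closest pair: (29.8, -18.1) and (20.4, 17.7), distance = 37.0135


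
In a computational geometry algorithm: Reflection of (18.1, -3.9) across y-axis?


Reflection over y-axis: (x,y) -> (-x,y)
(18.1, -3.9) -> (-18.1, -3.9)

(-18.1, -3.9)


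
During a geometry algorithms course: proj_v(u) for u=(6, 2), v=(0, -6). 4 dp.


u.v = -12, |v| = sqrt(36) = 6
Scalar projection = u.v / |v| = -12 / sqrt(36) = -2

-2


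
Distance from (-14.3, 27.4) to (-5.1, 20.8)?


dx=9.2, dy=-6.6
d^2 = 9.2^2 + (-6.6)^2 = 128.2
d = sqrt(128.2) = 11.3225

11.3225


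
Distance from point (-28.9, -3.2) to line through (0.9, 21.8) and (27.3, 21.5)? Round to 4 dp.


|cross product| = 668.94
|line direction| = sqrt(697.05) = 26.4017
Distance = 668.94/sqrt(697.05) = 25.337

25.337


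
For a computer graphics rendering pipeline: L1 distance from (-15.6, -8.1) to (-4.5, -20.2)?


|(-15.6)-(-4.5)| + |(-8.1)-(-20.2)| = 11.1 + 12.1 = 23.2

23.2


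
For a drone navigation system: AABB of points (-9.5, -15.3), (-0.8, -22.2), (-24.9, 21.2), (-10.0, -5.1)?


x range: [-24.9, -0.8]
y range: [-22.2, 21.2]
Bounding box: (-24.9,-22.2) to (-0.8,21.2)

(-24.9,-22.2) to (-0.8,21.2)


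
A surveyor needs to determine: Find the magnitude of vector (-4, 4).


|u| = sqrt((-4)^2 + 4^2) = sqrt(32) = 5.6569

5.6569


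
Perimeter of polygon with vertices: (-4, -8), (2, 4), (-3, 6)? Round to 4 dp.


Sides: (-4, -8)->(2, 4): sqrt(180) = 13.416408, (2, 4)->(-3, 6): sqrt(29) = 5.385165, (-3, 6)->(-4, -8): sqrt(197) = 14.035669
Sum = 32.837242
Perimeter = 32.8372

32.8372


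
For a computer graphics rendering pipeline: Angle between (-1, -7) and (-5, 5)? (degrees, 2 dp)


u.v = -30, |u| = sqrt(50) = 7.0711, |v| = sqrt(50) = 7.0711
cos(theta) = u.v/(|u||v|) = -30/sqrt(2500) = -0.6
theta = acos(-0.6) = 126.87 degrees

126.87 degrees


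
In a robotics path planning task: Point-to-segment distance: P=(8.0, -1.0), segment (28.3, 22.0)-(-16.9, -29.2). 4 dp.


Project P onto AB: t = 0.4492 (clamped to [0,1])
Closest point on segment: (7.9974, -0.9977)
Distance: 0.0035

0.0035


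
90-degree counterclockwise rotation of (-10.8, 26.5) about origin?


90° CCW: (x,y) -> (-y, x)
(-10.8,26.5) -> (-26.5, -10.8)

(-26.5, -10.8)


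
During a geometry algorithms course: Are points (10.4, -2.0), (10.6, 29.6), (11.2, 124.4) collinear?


Cross product: (10.6-10.4)*(124.4-(-2)) - (29.6-(-2))*(11.2-10.4)
= 0

Yes, collinear


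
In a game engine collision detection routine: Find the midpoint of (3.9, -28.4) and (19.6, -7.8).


M = ((3.9+19.6)/2, ((-28.4)+(-7.8))/2)
= (11.75, -18.1)

(11.75, -18.1)


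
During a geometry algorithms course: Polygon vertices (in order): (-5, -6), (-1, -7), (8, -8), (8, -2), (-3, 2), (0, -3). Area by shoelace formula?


Shoelace sum: ((-5)*(-7) - (-1)*(-6)) + ((-1)*(-8) - 8*(-7)) + (8*(-2) - 8*(-8)) + (8*2 - (-3)*(-2)) + ((-3)*(-3) - 0*2) + (0*(-6) - (-5)*(-3))
= 145
Area = |145|/2 = 72.5

72.5


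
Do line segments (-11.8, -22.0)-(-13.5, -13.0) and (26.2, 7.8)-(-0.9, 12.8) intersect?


Cross products: d1=997.58, d2=762.18, d3=-392.66, d4=-157.26
d1*d2 < 0 and d3*d4 < 0? no

No, they don't intersect


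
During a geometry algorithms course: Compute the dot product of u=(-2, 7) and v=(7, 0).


u . v = u_x*v_x + u_y*v_y = (-2)*7 + 7*0
= (-14) + 0 = -14

-14


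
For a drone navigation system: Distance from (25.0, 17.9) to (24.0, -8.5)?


dx=-1, dy=-26.4
d^2 = (-1)^2 + (-26.4)^2 = 697.96
d = sqrt(697.96) = 26.4189

26.4189


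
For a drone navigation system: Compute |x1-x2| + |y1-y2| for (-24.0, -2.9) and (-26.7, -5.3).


|(-24)-(-26.7)| + |(-2.9)-(-5.3)| = 2.7 + 2.4 = 5.1

5.1


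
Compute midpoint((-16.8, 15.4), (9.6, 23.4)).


M = (((-16.8)+9.6)/2, (15.4+23.4)/2)
= (-3.6, 19.4)

(-3.6, 19.4)


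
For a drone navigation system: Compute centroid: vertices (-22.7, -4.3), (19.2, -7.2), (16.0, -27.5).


Centroid = ((x_A+x_B+x_C)/3, (y_A+y_B+y_C)/3)
= (((-22.7)+19.2+16)/3, ((-4.3)+(-7.2)+(-27.5))/3)
= (4.1667, -13)

(4.1667, -13)


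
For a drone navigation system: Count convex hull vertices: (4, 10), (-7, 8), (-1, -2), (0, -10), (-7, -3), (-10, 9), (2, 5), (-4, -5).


Convex hull vertices (CCW): (-10, 9), (-7, -3), (0, -10), (4, 10)
Count = 4

4


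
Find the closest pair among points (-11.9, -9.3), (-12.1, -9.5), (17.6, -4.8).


d(P0,P1) = 0.2828, d(P0,P2) = 29.8412, d(P1,P2) = 30.0696
Closest: P0 and P1

Closest pair: (-11.9, -9.3) and (-12.1, -9.5), distance = 0.2828


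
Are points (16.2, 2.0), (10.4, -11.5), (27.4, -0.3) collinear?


Cross product: (10.4-16.2)*((-0.3)-2) - ((-11.5)-2)*(27.4-16.2)
= 164.54

No, not collinear


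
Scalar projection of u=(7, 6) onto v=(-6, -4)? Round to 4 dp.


u.v = -66, |v| = sqrt(52) = 7.2111
Scalar projection = u.v / |v| = -66 / sqrt(52) = -9.1526

-9.1526


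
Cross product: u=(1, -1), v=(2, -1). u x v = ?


u x v = u_x*v_y - u_y*v_x = 1*(-1) - (-1)*2
= (-1) - (-2) = 1

1


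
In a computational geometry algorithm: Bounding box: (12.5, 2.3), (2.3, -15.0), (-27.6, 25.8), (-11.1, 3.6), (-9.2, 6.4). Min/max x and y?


x range: [-27.6, 12.5]
y range: [-15, 25.8]
Bounding box: (-27.6,-15) to (12.5,25.8)

(-27.6,-15) to (12.5,25.8)


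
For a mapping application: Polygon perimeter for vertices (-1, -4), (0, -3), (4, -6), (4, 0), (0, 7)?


Sides: (-1, -4)->(0, -3): sqrt(2) = 1.414214, (0, -3)->(4, -6): sqrt(25) = 5, (4, -6)->(4, 0): sqrt(36) = 6, (4, 0)->(0, 7): sqrt(65) = 8.062258, (0, 7)->(-1, -4): sqrt(122) = 11.045361
Sum = 31.521833
Perimeter = 31.5218

31.5218


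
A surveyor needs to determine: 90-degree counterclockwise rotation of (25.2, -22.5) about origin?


90° CCW: (x,y) -> (-y, x)
(25.2,-22.5) -> (22.5, 25.2)

(22.5, 25.2)


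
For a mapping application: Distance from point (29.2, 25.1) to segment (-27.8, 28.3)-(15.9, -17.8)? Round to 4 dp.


Project P onto AB: t = 0.6539 (clamped to [0,1])
Closest point on segment: (0.7754, -1.8448)
Distance: 39.166

39.166


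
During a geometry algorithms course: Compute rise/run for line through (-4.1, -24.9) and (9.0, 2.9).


slope = (y2-y1)/(x2-x1) = (2.9-(-24.9))/(9-(-4.1)) = 27.8/13.1 = 2.1221

2.1221


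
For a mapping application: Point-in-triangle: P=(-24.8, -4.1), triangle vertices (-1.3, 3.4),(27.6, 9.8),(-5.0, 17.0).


Cross products: AB x AP = -66.35, BC x BP = 830.42, CA x CP = -347.35
All same sign? no

No, outside


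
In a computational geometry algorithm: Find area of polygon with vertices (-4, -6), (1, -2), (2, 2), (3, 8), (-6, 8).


Shoelace sum: ((-4)*(-2) - 1*(-6)) + (1*2 - 2*(-2)) + (2*8 - 3*2) + (3*8 - (-6)*8) + ((-6)*(-6) - (-4)*8)
= 170
Area = |170|/2 = 85

85


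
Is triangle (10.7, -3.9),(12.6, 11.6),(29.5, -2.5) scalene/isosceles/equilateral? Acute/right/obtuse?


Side lengths squared: AB^2=243.86, BC^2=484.42, CA^2=355.4
Sorted: [243.86, 355.4, 484.42]
By sides: Scalene, By angles: Acute

Scalene, Acute


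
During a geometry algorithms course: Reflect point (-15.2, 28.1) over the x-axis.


Reflection over x-axis: (x,y) -> (x,-y)
(-15.2, 28.1) -> (-15.2, -28.1)

(-15.2, -28.1)


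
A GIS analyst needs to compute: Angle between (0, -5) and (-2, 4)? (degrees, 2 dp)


u.v = -20, |u| = sqrt(25) = 5, |v| = sqrt(20) = 4.4721
cos(theta) = u.v/(|u||v|) = -20/sqrt(500) = -0.894427
theta = acos(-0.894427) = 153.43 degrees

153.43 degrees


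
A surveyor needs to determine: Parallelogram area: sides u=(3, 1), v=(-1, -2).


|u x v| = |3*(-2) - 1*(-1)|
= |(-6) - (-1)| = 5

5


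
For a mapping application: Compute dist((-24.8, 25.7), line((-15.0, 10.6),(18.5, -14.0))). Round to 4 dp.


|cross product| = 264.77
|line direction| = sqrt(1727.41) = 41.5621
Distance = 264.77/sqrt(1727.41) = 6.3705

6.3705


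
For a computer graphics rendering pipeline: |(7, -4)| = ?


|u| = sqrt(7^2 + (-4)^2) = sqrt(65) = 8.0623

8.0623


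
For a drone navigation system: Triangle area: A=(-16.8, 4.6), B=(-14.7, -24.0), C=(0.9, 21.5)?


Area = |x_A(y_B-y_C) + x_B(y_C-y_A) + x_C(y_A-y_B)|/2
= |764.4 + (-248.43) + 25.74|/2
= 541.71/2 = 270.855

270.855


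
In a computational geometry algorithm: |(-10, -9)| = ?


|u| = sqrt((-10)^2 + (-9)^2) = sqrt(181) = 13.4536

13.4536


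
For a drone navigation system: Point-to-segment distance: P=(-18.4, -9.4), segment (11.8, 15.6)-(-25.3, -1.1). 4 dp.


Project P onto AB: t = 0.9291 (clamped to [0,1])
Closest point on segment: (-22.6692, 0.0842)
Distance: 10.4008

10.4008


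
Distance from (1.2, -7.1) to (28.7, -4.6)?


dx=27.5, dy=2.5
d^2 = 27.5^2 + 2.5^2 = 762.5
d = sqrt(762.5) = 27.6134

27.6134


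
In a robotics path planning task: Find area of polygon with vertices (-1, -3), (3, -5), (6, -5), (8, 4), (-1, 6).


Shoelace sum: ((-1)*(-5) - 3*(-3)) + (3*(-5) - 6*(-5)) + (6*4 - 8*(-5)) + (8*6 - (-1)*4) + ((-1)*(-3) - (-1)*6)
= 154
Area = |154|/2 = 77

77


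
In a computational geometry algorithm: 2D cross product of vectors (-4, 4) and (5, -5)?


u x v = u_x*v_y - u_y*v_x = (-4)*(-5) - 4*5
= 20 - 20 = 0

0


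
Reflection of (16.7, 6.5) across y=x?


Reflection over y=x: (x,y) -> (y,x)
(16.7, 6.5) -> (6.5, 16.7)

(6.5, 16.7)


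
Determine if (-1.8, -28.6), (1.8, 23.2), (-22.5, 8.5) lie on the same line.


Cross product: (1.8-(-1.8))*(8.5-(-28.6)) - (23.2-(-28.6))*((-22.5)-(-1.8))
= 1205.82

No, not collinear


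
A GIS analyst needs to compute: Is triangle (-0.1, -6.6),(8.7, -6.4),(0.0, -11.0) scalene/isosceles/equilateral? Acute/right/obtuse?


Side lengths squared: AB^2=77.48, BC^2=96.85, CA^2=19.37
Sorted: [19.37, 77.48, 96.85]
By sides: Scalene, By angles: Right

Scalene, Right


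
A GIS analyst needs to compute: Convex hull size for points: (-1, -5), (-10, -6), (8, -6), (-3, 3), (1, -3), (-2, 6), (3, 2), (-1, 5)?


Convex hull vertices (CCW): (-10, -6), (8, -6), (3, 2), (-2, 6)
Count = 4

4


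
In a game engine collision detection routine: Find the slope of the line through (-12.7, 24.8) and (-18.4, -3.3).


slope = (y2-y1)/(x2-x1) = ((-3.3)-24.8)/((-18.4)-(-12.7)) = (-28.1)/(-5.7) = 4.9298

4.9298


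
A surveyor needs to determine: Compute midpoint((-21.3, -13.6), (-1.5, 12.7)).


M = (((-21.3)+(-1.5))/2, ((-13.6)+12.7)/2)
= (-11.4, -0.45)

(-11.4, -0.45)


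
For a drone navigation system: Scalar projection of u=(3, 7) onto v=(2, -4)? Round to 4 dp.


u.v = -22, |v| = sqrt(20) = 4.4721
Scalar projection = u.v / |v| = -22 / sqrt(20) = -4.9193

-4.9193


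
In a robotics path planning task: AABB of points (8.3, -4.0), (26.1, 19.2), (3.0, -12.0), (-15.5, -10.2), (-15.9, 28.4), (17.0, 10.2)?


x range: [-15.9, 26.1]
y range: [-12, 28.4]
Bounding box: (-15.9,-12) to (26.1,28.4)

(-15.9,-12) to (26.1,28.4)


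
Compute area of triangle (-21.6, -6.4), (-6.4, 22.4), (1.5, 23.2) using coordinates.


Area = |x_A(y_B-y_C) + x_B(y_C-y_A) + x_C(y_A-y_B)|/2
= |17.28 + (-189.44) + (-43.2)|/2
= 215.36/2 = 107.68

107.68


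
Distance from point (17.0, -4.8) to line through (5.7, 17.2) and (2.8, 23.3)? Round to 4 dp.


|cross product| = 5.13
|line direction| = sqrt(45.62) = 6.7543
Distance = 5.13/sqrt(45.62) = 0.7595

0.7595


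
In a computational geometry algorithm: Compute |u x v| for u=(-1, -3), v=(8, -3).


|u x v| = |(-1)*(-3) - (-3)*8|
= |3 - (-24)| = 27

27


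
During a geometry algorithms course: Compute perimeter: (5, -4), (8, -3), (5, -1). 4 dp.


Sides: (5, -4)->(8, -3): sqrt(10) = 3.162278, (8, -3)->(5, -1): sqrt(13) = 3.605551, (5, -1)->(5, -4): sqrt(9) = 3
Sum = 9.767829
Perimeter = 9.7678

9.7678


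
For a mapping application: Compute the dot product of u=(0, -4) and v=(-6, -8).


u . v = u_x*v_x + u_y*v_y = 0*(-6) + (-4)*(-8)
= 0 + 32 = 32

32


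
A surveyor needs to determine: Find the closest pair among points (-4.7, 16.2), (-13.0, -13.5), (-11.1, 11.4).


d(P0,P1) = 30.838, d(P0,P2) = 8, d(P1,P2) = 24.9724
Closest: P0 and P2

Closest pair: (-4.7, 16.2) and (-11.1, 11.4), distance = 8


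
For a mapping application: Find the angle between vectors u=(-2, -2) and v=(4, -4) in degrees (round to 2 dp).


u.v = 0, |u| = sqrt(8) = 2.8284, |v| = sqrt(32) = 5.6569
cos(theta) = u.v/(|u||v|) = 0/sqrt(256) = 0
theta = acos(0) = 90 degrees

90 degrees


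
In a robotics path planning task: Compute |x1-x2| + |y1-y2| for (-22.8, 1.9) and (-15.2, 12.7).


|(-22.8)-(-15.2)| + |1.9-12.7| = 7.6 + 10.8 = 18.4

18.4


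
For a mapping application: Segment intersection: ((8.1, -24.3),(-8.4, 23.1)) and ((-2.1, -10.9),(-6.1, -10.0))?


Cross products: d1=44.42, d2=-130.33, d3=262.38, d4=437.13
d1*d2 < 0 and d3*d4 < 0? no

No, they don't intersect


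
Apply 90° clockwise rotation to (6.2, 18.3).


90° CW: (x,y) -> (y, -x)
(6.2,18.3) -> (18.3, -6.2)

(18.3, -6.2)


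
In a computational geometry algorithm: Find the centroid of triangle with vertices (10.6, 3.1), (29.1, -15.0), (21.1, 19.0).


Centroid = ((x_A+x_B+x_C)/3, (y_A+y_B+y_C)/3)
= ((10.6+29.1+21.1)/3, (3.1+(-15)+19)/3)
= (20.2667, 2.3667)

(20.2667, 2.3667)


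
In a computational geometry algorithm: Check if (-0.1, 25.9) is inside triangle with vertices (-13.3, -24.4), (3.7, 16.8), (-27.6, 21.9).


Cross products: AB x AP = 311.26, BC x BP = -265.45, CA x CP = 1330.45
All same sign? no

No, outside


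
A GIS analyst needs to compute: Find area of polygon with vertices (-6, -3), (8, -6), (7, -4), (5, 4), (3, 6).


Shoelace sum: ((-6)*(-6) - 8*(-3)) + (8*(-4) - 7*(-6)) + (7*4 - 5*(-4)) + (5*6 - 3*4) + (3*(-3) - (-6)*6)
= 163
Area = |163|/2 = 81.5

81.5


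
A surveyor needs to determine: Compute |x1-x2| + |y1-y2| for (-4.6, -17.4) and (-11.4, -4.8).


|(-4.6)-(-11.4)| + |(-17.4)-(-4.8)| = 6.8 + 12.6 = 19.4

19.4


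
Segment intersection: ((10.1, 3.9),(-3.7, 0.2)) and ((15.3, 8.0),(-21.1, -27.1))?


Cross products: d1=-33.28, d2=-382.98, d3=-37.34, d4=312.36
d1*d2 < 0 and d3*d4 < 0? no

No, they don't intersect


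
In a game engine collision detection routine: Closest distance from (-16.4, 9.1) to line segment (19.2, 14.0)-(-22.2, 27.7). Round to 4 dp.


Project P onto AB: t = 0.7397 (clamped to [0,1])
Closest point on segment: (-11.4249, 24.1343)
Distance: 15.8361

15.8361


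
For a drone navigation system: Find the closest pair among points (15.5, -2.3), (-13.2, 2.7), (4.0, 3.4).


d(P0,P1) = 29.1323, d(P0,P2) = 12.8351, d(P1,P2) = 17.2142
Closest: P0 and P2

Closest pair: (15.5, -2.3) and (4.0, 3.4), distance = 12.8351


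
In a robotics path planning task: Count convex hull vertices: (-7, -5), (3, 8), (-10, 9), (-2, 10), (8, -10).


Convex hull vertices (CCW): (-10, 9), (-7, -5), (8, -10), (3, 8), (-2, 10)
Count = 5

5


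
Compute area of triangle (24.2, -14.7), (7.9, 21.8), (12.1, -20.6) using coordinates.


Area = |x_A(y_B-y_C) + x_B(y_C-y_A) + x_C(y_A-y_B)|/2
= |1026.08 + (-46.61) + (-441.65)|/2
= 537.82/2 = 268.91

268.91


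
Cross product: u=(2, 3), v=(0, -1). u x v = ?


u x v = u_x*v_y - u_y*v_x = 2*(-1) - 3*0
= (-2) - 0 = -2

-2


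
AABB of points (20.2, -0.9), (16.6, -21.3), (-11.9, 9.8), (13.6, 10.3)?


x range: [-11.9, 20.2]
y range: [-21.3, 10.3]
Bounding box: (-11.9,-21.3) to (20.2,10.3)

(-11.9,-21.3) to (20.2,10.3)


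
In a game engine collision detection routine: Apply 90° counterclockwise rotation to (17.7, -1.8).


90° CCW: (x,y) -> (-y, x)
(17.7,-1.8) -> (1.8, 17.7)

(1.8, 17.7)


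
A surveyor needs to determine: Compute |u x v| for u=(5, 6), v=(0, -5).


|u x v| = |5*(-5) - 6*0|
= |(-25) - 0| = 25

25


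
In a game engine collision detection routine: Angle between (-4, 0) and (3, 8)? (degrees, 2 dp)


u.v = -12, |u| = sqrt(16) = 4, |v| = sqrt(73) = 8.544
cos(theta) = u.v/(|u||v|) = -12/sqrt(1168) = -0.351123
theta = acos(-0.351123) = 110.56 degrees

110.56 degrees


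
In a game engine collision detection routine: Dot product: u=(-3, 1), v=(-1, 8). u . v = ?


u . v = u_x*v_x + u_y*v_y = (-3)*(-1) + 1*8
= 3 + 8 = 11

11


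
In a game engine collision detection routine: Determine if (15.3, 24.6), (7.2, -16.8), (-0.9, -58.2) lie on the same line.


Cross product: (7.2-15.3)*((-58.2)-24.6) - ((-16.8)-24.6)*((-0.9)-15.3)
= 0

Yes, collinear


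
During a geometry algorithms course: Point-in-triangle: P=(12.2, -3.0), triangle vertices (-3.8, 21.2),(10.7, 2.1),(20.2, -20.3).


Cross products: AB x AP = -45.3, BC x BP = -14.85, CA x CP = -83.2
All same sign? yes

Yes, inside


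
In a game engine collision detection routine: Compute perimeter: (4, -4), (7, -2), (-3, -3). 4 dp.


Sides: (4, -4)->(7, -2): sqrt(13) = 3.605551, (7, -2)->(-3, -3): sqrt(101) = 10.049876, (-3, -3)->(4, -4): sqrt(50) = 7.071068
Sum = 20.726495
Perimeter = 20.7265

20.7265


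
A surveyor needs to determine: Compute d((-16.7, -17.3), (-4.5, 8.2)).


dx=12.2, dy=25.5
d^2 = 12.2^2 + 25.5^2 = 799.09
d = sqrt(799.09) = 28.2682

28.2682


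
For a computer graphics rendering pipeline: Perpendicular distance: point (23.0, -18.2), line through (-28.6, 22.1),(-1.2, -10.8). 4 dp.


|cross product| = 593.42
|line direction| = sqrt(1833.17) = 42.8155
Distance = 593.42/sqrt(1833.17) = 13.8599

13.8599


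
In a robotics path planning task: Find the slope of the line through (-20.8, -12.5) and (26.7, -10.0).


slope = (y2-y1)/(x2-x1) = ((-10)-(-12.5))/(26.7-(-20.8)) = 2.5/47.5 = 0.0526

0.0526


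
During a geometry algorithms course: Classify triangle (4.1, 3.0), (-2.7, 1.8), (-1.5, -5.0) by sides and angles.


Side lengths squared: AB^2=47.68, BC^2=47.68, CA^2=95.36
Sorted: [47.68, 47.68, 95.36]
By sides: Isosceles, By angles: Right

Isosceles, Right


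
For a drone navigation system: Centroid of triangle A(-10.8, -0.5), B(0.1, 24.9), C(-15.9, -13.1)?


Centroid = ((x_A+x_B+x_C)/3, (y_A+y_B+y_C)/3)
= (((-10.8)+0.1+(-15.9))/3, ((-0.5)+24.9+(-13.1))/3)
= (-8.8667, 3.7667)

(-8.8667, 3.7667)


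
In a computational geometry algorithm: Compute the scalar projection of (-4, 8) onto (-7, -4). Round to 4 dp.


u.v = -4, |v| = sqrt(65) = 8.0623
Scalar projection = u.v / |v| = -4 / sqrt(65) = -0.4961

-0.4961


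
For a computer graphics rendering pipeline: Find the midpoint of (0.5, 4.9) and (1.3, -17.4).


M = ((0.5+1.3)/2, (4.9+(-17.4))/2)
= (0.9, -6.25)

(0.9, -6.25)


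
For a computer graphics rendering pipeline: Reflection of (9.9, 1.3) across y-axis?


Reflection over y-axis: (x,y) -> (-x,y)
(9.9, 1.3) -> (-9.9, 1.3)

(-9.9, 1.3)


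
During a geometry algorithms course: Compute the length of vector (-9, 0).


|u| = sqrt((-9)^2 + 0^2) = sqrt(81) = 9

9


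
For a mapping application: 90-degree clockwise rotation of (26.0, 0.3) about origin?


90° CW: (x,y) -> (y, -x)
(26,0.3) -> (0.3, -26)

(0.3, -26)


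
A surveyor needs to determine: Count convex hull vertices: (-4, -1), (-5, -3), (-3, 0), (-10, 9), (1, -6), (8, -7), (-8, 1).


Convex hull vertices (CCW): (-10, 9), (-8, 1), (-5, -3), (1, -6), (8, -7)
Count = 5

5


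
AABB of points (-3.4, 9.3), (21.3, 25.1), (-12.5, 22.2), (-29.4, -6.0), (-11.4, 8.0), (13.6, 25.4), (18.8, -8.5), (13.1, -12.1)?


x range: [-29.4, 21.3]
y range: [-12.1, 25.4]
Bounding box: (-29.4,-12.1) to (21.3,25.4)

(-29.4,-12.1) to (21.3,25.4)


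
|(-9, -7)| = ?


|u| = sqrt((-9)^2 + (-7)^2) = sqrt(130) = 11.4018

11.4018


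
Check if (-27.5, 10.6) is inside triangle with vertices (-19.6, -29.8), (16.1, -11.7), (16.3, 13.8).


Cross products: AB x AP = 1585.27, BC x BP = 1116.26, CA x CP = -1794.8
All same sign? no

No, outside


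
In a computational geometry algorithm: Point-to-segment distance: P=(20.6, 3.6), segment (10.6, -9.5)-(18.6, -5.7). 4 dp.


Project P onto AB: t = 1 (clamped to [0,1])
Closest point on segment: (18.6, -5.7)
Distance: 9.5126

9.5126


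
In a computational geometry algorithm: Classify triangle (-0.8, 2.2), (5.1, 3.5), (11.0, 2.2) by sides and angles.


Side lengths squared: AB^2=36.5, BC^2=36.5, CA^2=139.24
Sorted: [36.5, 36.5, 139.24]
By sides: Isosceles, By angles: Obtuse

Isosceles, Obtuse


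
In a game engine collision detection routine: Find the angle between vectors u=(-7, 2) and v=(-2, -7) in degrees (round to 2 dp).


u.v = 0, |u| = sqrt(53) = 7.2801, |v| = sqrt(53) = 7.2801
cos(theta) = u.v/(|u||v|) = 0/sqrt(2809) = 0
theta = acos(0) = 90 degrees

90 degrees


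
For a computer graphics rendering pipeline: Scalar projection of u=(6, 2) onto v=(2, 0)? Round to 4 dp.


u.v = 12, |v| = sqrt(4) = 2
Scalar projection = u.v / |v| = 12 / sqrt(4) = 6

6


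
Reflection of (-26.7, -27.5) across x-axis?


Reflection over x-axis: (x,y) -> (x,-y)
(-26.7, -27.5) -> (-26.7, 27.5)

(-26.7, 27.5)


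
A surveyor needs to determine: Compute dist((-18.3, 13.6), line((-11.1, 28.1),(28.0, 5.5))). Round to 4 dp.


|cross product| = 729.67
|line direction| = sqrt(2039.57) = 45.1616
Distance = 729.67/sqrt(2039.57) = 16.1569

16.1569


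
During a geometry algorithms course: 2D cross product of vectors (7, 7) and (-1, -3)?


u x v = u_x*v_y - u_y*v_x = 7*(-3) - 7*(-1)
= (-21) - (-7) = -14

-14


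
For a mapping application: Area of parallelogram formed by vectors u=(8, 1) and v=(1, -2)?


|u x v| = |8*(-2) - 1*1|
= |(-16) - 1| = 17

17


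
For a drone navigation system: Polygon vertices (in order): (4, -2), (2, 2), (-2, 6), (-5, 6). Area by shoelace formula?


Shoelace sum: (4*2 - 2*(-2)) + (2*6 - (-2)*2) + ((-2)*6 - (-5)*6) + ((-5)*(-2) - 4*6)
= 32
Area = |32|/2 = 16

16


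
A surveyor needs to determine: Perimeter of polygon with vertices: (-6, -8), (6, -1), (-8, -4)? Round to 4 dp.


Sides: (-6, -8)->(6, -1): sqrt(193) = 13.892444, (6, -1)->(-8, -4): sqrt(205) = 14.317821, (-8, -4)->(-6, -8): sqrt(20) = 4.472136
Sum = 32.682401
Perimeter = 32.6824

32.6824


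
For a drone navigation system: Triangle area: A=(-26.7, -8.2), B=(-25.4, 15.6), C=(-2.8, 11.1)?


Area = |x_A(y_B-y_C) + x_B(y_C-y_A) + x_C(y_A-y_B)|/2
= |(-120.15) + (-490.22) + 66.64|/2
= 543.73/2 = 271.865

271.865


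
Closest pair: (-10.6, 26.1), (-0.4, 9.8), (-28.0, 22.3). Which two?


d(P0,P1) = 19.2284, d(P0,P2) = 17.8101, d(P1,P2) = 30.2987
Closest: P0 and P2

Closest pair: (-10.6, 26.1) and (-28.0, 22.3), distance = 17.8101


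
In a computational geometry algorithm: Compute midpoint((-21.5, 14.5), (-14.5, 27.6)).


M = (((-21.5)+(-14.5))/2, (14.5+27.6)/2)
= (-18, 21.05)

(-18, 21.05)


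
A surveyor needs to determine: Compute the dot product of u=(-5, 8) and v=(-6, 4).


u . v = u_x*v_x + u_y*v_y = (-5)*(-6) + 8*4
= 30 + 32 = 62

62


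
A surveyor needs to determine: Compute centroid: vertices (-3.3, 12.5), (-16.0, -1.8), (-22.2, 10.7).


Centroid = ((x_A+x_B+x_C)/3, (y_A+y_B+y_C)/3)
= (((-3.3)+(-16)+(-22.2))/3, (12.5+(-1.8)+10.7)/3)
= (-13.8333, 7.1333)

(-13.8333, 7.1333)


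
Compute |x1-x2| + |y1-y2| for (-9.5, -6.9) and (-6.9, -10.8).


|(-9.5)-(-6.9)| + |(-6.9)-(-10.8)| = 2.6 + 3.9 = 6.5

6.5


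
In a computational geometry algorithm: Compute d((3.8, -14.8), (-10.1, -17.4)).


dx=-13.9, dy=-2.6
d^2 = (-13.9)^2 + (-2.6)^2 = 199.97
d = sqrt(199.97) = 14.1411

14.1411


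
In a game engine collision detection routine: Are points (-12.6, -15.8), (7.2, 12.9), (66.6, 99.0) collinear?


Cross product: (7.2-(-12.6))*(99-(-15.8)) - (12.9-(-15.8))*(66.6-(-12.6))
= 0

Yes, collinear


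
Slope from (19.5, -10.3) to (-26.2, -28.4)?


slope = (y2-y1)/(x2-x1) = ((-28.4)-(-10.3))/((-26.2)-19.5) = (-18.1)/(-45.7) = 0.3961

0.3961


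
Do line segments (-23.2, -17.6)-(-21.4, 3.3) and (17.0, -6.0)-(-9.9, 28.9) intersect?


Cross products: d1=1715.02, d2=1089.99, d3=-819.3, d4=-194.27
d1*d2 < 0 and d3*d4 < 0? no

No, they don't intersect


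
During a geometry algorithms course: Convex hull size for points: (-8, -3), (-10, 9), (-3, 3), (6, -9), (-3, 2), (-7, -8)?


Convex hull vertices (CCW): (-10, 9), (-8, -3), (-7, -8), (6, -9), (-3, 3)
Count = 5

5


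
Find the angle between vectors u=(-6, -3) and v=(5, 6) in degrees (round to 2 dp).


u.v = -48, |u| = sqrt(45) = 6.7082, |v| = sqrt(61) = 7.8102
cos(theta) = u.v/(|u||v|) = -48/sqrt(2745) = -0.916157
theta = acos(-0.916157) = 156.37 degrees

156.37 degrees


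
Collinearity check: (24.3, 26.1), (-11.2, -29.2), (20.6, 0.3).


Cross product: ((-11.2)-24.3)*(0.3-26.1) - ((-29.2)-26.1)*(20.6-24.3)
= 711.29

No, not collinear


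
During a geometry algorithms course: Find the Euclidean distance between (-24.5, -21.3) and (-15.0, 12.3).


dx=9.5, dy=33.6
d^2 = 9.5^2 + 33.6^2 = 1219.21
d = sqrt(1219.21) = 34.9172

34.9172


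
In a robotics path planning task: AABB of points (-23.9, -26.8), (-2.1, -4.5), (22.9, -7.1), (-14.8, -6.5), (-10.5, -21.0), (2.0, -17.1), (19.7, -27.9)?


x range: [-23.9, 22.9]
y range: [-27.9, -4.5]
Bounding box: (-23.9,-27.9) to (22.9,-4.5)

(-23.9,-27.9) to (22.9,-4.5)


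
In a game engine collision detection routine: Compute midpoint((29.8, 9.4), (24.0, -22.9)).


M = ((29.8+24)/2, (9.4+(-22.9))/2)
= (26.9, -6.75)

(26.9, -6.75)


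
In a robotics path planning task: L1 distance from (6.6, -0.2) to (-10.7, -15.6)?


|6.6-(-10.7)| + |(-0.2)-(-15.6)| = 17.3 + 15.4 = 32.7

32.7


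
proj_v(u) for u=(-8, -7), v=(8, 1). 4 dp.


u.v = -71, |v| = sqrt(65) = 8.0623
Scalar projection = u.v / |v| = -71 / sqrt(65) = -8.8065

-8.8065


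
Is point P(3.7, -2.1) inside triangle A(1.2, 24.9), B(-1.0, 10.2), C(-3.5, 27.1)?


Cross products: AB x AP = 96.15, BC x BP = -48.68, CA x CP = -121.4
All same sign? no

No, outside


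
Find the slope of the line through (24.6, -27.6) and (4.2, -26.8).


slope = (y2-y1)/(x2-x1) = ((-26.8)-(-27.6))/(4.2-24.6) = 0.8/(-20.4) = -0.0392

-0.0392


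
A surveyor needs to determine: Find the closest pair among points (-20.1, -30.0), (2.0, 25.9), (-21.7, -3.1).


d(P0,P1) = 60.1101, d(P0,P2) = 26.9475, d(P1,P2) = 37.4525
Closest: P0 and P2

Closest pair: (-20.1, -30.0) and (-21.7, -3.1), distance = 26.9475


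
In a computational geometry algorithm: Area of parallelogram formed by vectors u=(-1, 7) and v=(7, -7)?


|u x v| = |(-1)*(-7) - 7*7|
= |7 - 49| = 42

42


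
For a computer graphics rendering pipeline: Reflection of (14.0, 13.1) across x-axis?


Reflection over x-axis: (x,y) -> (x,-y)
(14, 13.1) -> (14, -13.1)

(14, -13.1)


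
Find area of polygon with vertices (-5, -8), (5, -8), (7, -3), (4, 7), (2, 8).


Shoelace sum: ((-5)*(-8) - 5*(-8)) + (5*(-3) - 7*(-8)) + (7*7 - 4*(-3)) + (4*8 - 2*7) + (2*(-8) - (-5)*8)
= 224
Area = |224|/2 = 112

112


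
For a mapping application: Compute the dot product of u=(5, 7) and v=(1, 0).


u . v = u_x*v_x + u_y*v_y = 5*1 + 7*0
= 5 + 0 = 5

5


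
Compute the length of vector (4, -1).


|u| = sqrt(4^2 + (-1)^2) = sqrt(17) = 4.1231

4.1231


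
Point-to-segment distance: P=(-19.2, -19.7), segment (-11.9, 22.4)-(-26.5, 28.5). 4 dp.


Project P onto AB: t = 0 (clamped to [0,1])
Closest point on segment: (-11.9, 22.4)
Distance: 42.7282

42.7282


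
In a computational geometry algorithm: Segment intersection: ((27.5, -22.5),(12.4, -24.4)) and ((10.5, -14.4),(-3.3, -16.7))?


Cross products: d1=150.88, d2=142.37, d3=-154.61, d4=-146.1
d1*d2 < 0 and d3*d4 < 0? no

No, they don't intersect


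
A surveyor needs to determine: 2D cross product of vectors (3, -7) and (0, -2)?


u x v = u_x*v_y - u_y*v_x = 3*(-2) - (-7)*0
= (-6) - 0 = -6

-6


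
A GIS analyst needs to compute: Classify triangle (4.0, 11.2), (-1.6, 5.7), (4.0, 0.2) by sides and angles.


Side lengths squared: AB^2=61.61, BC^2=61.61, CA^2=121
Sorted: [61.61, 61.61, 121]
By sides: Isosceles, By angles: Acute

Isosceles, Acute


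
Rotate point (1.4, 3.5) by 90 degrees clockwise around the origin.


90° CW: (x,y) -> (y, -x)
(1.4,3.5) -> (3.5, -1.4)

(3.5, -1.4)


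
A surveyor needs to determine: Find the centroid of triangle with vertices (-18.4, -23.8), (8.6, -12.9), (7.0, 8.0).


Centroid = ((x_A+x_B+x_C)/3, (y_A+y_B+y_C)/3)
= (((-18.4)+8.6+7)/3, ((-23.8)+(-12.9)+8)/3)
= (-0.9333, -9.5667)

(-0.9333, -9.5667)


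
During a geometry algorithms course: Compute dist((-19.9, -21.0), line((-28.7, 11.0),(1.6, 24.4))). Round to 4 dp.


|cross product| = 1087.52
|line direction| = sqrt(1097.65) = 33.1308
Distance = 1087.52/sqrt(1097.65) = 32.825

32.825


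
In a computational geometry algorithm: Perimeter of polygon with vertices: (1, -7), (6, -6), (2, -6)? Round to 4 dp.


Sides: (1, -7)->(6, -6): sqrt(26) = 5.09902, (6, -6)->(2, -6): sqrt(16) = 4, (2, -6)->(1, -7): sqrt(2) = 1.414214
Sum = 10.513234
Perimeter = 10.5132

10.5132
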